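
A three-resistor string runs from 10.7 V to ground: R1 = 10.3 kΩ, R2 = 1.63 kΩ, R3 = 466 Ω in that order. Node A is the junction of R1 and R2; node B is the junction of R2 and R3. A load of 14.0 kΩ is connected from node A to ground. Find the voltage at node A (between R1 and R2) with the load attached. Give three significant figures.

Below node A the series string R2+R3 = 2096 Ω sits in parallel with the 14000 Ω load: 1823 Ω.
V_A = 10.7 × 1823/(10300 + 1823) = 1.61 V.

V ≈ 1.61 V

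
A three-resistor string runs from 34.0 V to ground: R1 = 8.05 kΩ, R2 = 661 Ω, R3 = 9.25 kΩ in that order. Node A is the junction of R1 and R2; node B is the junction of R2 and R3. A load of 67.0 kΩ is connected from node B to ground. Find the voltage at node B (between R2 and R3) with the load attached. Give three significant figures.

At node B, R3 is in parallel with the load: R3‖R_L = 8128 Ω.
Below node A the resistance is R2 + (R3‖R_L) = 8789 Ω, so V_A = 34.0 × 8789/16840 = 17.75 V.
Then V_B = V_A × (R3‖R_L)/(R2 + R3‖R_L) = 17.75 × 8128/8789 = 16.4 V.

V ≈ 16.4 V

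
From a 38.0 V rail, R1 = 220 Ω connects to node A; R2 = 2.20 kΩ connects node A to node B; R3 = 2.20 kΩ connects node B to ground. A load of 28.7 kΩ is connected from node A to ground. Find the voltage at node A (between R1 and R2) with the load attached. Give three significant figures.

V ≈ 35.9 V

Below node A the series string R2+R3 = 4400 Ω sits in parallel with the 28700 Ω load: 3815 Ω.
V_A = 38.0 × 3815/(220 + 3815) = 35.9 V.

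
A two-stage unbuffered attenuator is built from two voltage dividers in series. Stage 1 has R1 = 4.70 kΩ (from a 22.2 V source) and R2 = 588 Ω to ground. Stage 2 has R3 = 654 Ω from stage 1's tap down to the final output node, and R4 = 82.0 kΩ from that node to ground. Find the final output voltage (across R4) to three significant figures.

Stage 2 presents R3+R4 = 82650 Ω as a load on stage 1's tap.
Stage 1's lower leg becomes R2‖(R3+R4) = 583.8 Ω, so V_mid = 22.2 × 583.8/5284 = 2.453 V.
Stage 2 is itself unloaded: V_out = V_mid × R4/(R3+R4) = 2.453 × 82000/82650 = 2.43 V.

V_out ≈ 2.43 V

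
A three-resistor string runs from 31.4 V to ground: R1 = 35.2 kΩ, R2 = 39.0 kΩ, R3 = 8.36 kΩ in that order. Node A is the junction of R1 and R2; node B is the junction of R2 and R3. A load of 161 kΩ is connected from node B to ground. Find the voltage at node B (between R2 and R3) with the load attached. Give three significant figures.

V ≈ 3.04 V

At node B, R3 is in parallel with the load: R3‖R_L = 7.947 kΩ.
Below node A the resistance is R2 + (R3‖R_L) = 46.95 kΩ, so V_A = 31.4 × 46.95/82.15 = 17.95 V.
Then V_B = V_A × (R3‖R_L)/(R2 + R3‖R_L) = 17.95 × 7.947/46.95 = 3.04 V.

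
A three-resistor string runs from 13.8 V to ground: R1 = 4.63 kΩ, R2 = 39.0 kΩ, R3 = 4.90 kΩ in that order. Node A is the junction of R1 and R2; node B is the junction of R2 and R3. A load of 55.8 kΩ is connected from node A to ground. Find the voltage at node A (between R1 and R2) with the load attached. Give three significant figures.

V ≈ 11.6 V

Below node A the series string R2+R3 = 43.90 kΩ sits in parallel with the 55.8 kΩ load: 24.57 kΩ.
V_A = 13.8 × 24.57/(4.63 + 24.57) = 11.6 V.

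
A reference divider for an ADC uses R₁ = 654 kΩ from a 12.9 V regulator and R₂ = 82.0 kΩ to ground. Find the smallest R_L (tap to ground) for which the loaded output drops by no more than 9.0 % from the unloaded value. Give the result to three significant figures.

R_L(min) ≈ 737 kΩ

Output resistance R_th = R₁‖R₂ = (654 × 82.0)/736.0 = 72.86 kΩ.
The fractional drop is R_th/(R_th + R_L); requiring this ≤ 0.0900 gives R_L ≥ R_th(1/0.0900 − 1) = 72.86 × 10.11 = 737 kΩ.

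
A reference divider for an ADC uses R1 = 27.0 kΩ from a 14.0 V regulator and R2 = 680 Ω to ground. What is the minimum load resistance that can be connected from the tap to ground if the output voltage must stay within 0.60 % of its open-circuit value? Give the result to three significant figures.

R_L(min) ≈ 110 kΩ

Output resistance R_th = R1‖R2 = (27000 × 680)/27680 = 663.3 Ω.
The fractional drop is R_th/(R_th + R_L); requiring this ≤ 0.00600 gives R_L ≥ R_th(1/0.00600 − 1) = 663.3 × 165.7 = 110 kΩ.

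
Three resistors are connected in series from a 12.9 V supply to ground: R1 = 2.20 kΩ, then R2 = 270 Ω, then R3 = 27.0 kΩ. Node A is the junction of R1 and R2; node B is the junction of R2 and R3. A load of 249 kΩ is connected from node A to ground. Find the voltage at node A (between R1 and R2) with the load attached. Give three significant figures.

V ≈ 11.8 V

Below node A the series string R2+R3 = 27270 Ω sits in parallel with the 249000 Ω load: 24580 Ω.
V_A = 12.9 × 24580/(2200 + 24580) = 11.8 V.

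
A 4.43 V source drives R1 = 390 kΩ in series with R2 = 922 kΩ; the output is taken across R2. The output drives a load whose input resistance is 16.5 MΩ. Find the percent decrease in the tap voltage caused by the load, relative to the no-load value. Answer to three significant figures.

The divider's output (Thévenin) resistance is R1‖R2 = 274.1 kΩ.
Fractional drop under load = R_th/(R_th + R_L) = 274.1 / (274.1 + 16500) = 0.01634.
So the output falls by 1.63 %.

1.63 %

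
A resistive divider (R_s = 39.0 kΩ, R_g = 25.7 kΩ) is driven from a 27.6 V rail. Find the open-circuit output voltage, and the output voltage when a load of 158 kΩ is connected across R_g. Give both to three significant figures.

Unloaded: 11.0 V; loaded: 9.98 V

Open-circuit: V = 27.6 × 25.7/(39.0 + 25.7) = 11.0 V.
With the load, R_g becomes R_g‖R_L = 22.10 kΩ, so V = 27.6 × 22.10/61.10 = 9.98 V.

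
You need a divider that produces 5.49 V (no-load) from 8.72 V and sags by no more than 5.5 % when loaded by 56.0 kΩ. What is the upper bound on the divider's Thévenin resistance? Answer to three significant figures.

R_th ≤ 3.26 kΩ

Loading drop = R_th/(R_th + R_L) ≤ 0.0550, so R_th ≤ R_L · ε/(1−ε) = 56.0 kΩ × 0.0550/0.9450 = 3.26 kΩ.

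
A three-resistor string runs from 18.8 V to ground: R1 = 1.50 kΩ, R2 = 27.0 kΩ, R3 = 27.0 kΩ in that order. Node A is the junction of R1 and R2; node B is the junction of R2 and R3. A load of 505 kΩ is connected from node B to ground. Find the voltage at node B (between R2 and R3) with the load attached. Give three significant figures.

V ≈ 8.90 V

At node B, R3 is in parallel with the load: R3‖R_L = 25.63 kΩ.
Below node A the resistance is R2 + (R3‖R_L) = 52.63 kΩ, so V_A = 18.8 × 52.63/54.13 = 18.28 V.
Then V_B = V_A × (R3‖R_L)/(R2 + R3‖R_L) = 18.28 × 25.63/52.63 = 8.90 V.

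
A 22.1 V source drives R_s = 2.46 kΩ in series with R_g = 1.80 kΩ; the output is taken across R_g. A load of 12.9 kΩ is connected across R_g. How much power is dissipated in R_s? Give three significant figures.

Total resistance from the source is R_s + (R_g‖R_L) = 4.040 kΩ, so I = 22.1/4.040 kΩ = 5.471 mA.
P = I²·R_s = (5.471 mA)² × 2.46 kΩ = 73.6 mW.

P ≈ 73.6 mW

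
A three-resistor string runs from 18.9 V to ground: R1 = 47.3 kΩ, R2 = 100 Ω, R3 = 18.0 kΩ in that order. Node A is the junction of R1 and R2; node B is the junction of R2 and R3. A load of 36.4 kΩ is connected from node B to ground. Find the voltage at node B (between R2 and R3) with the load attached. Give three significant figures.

At node B, R3 is in parallel with the load: R3‖R_L = 12040 Ω.
Below node A the resistance is R2 + (R3‖R_L) = 12140 Ω, so V_A = 18.9 × 12140/59440 = 3.861 V.
Then V_B = V_A × (R3‖R_L)/(R2 + R3‖R_L) = 3.861 × 12040/12140 = 3.83 V.

V ≈ 3.83 V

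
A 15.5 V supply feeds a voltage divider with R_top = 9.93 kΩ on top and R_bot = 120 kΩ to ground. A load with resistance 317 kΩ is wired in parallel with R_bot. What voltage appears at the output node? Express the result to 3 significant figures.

V_out ≈ 13.9 V

The load sits in parallel with R_bot: R_bot‖R_L = (120 × 317) / (120 + 317) = 87.05 kΩ.
V_out = 15.5 × 87.05 / (9.93 + 87.05) = 15.5 × 87.05/96.98 = 13.9 V.
(Unloaded it would have been 14.3 V.)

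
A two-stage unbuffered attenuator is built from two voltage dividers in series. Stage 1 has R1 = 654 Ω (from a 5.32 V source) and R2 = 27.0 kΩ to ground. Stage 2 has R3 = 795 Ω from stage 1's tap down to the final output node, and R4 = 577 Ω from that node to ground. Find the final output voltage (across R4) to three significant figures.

Stage 2 presents R3+R4 = 1372 Ω as a load on stage 1's tap.
Stage 1's lower leg becomes R2‖(R3+R4) = 1306 Ω, so V_mid = 5.32 × 1306/1960 = 3.545 V.
Stage 2 is itself unloaded: V_out = V_mid × R4/(R3+R4) = 3.545 × 577/1372 = 1.49 V.

V_out ≈ 1.49 V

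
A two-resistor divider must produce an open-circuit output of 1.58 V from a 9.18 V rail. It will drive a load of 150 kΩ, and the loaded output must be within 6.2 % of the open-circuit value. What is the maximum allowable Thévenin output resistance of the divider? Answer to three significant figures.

Loading drop = R_th/(R_th + R_L) ≤ 0.0620, so R_th ≤ R_L · ε/(1−ε) = 150 kΩ × 0.0620/0.9380 = 9.91 kΩ.
(Any R1, R2 with R2/(R1+R2) = 0.172 and R1‖R2 ≤ 9.91 kΩ will meet the spec.)

R_th ≤ 9.91 kΩ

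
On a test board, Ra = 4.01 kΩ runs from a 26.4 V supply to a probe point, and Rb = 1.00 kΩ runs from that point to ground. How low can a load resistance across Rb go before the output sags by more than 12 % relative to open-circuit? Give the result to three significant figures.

R_L(min) ≈ 5.87 kΩ

Output resistance R_th = Ra‖Rb = (4010 × 1000)/5010 = 800.4 Ω.
The fractional drop is R_th/(R_th + R_L); requiring this ≤ 0.120 gives R_L ≥ R_th(1/0.120 − 1) = 800.4 × 7.333 = 5.87 kΩ.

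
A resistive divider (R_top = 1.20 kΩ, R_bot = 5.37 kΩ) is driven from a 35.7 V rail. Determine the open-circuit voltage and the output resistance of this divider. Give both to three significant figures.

V_th is the open-circuit tap voltage: 35.7 × 5.37/(1.20 + 5.37) = 29.2 V.
With the supply zeroed, R_top and R_bot appear in parallel from the tap: R_th = R_top‖R_bot = (1.20 × 5.37)/6.570 = 981 Ω.

V_th = 29.2 V, R_th = 981 Ω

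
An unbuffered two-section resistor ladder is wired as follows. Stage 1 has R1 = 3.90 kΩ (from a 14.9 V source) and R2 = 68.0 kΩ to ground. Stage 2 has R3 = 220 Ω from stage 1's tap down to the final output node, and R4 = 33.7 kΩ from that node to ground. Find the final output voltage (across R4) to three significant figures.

Stage 2 presents R3+R4 = 33920 Ω as a load on stage 1's tap.
Stage 1's lower leg becomes R2‖(R3+R4) = 22630 Ω, so V_mid = 14.9 × 22630/26530 = 12.71 V.
Stage 2 is itself unloaded: V_out = V_mid × R4/(R3+R4) = 12.71 × 33700/33920 = 12.6 V.

V_out ≈ 12.6 V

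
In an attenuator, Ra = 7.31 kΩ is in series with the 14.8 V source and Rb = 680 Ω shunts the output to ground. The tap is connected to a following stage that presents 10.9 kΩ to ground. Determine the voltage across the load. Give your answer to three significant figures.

V_out ≈ 1.19 V

The load sits in parallel with Rb: Rb‖R_L = (680 × 10900) / (680 + 10900) = 640.1 Ω.
V_out = 14.8 × 640.1 / (7310 + 640.1) = 14.8 × 640.1/7950 = 1.19 V.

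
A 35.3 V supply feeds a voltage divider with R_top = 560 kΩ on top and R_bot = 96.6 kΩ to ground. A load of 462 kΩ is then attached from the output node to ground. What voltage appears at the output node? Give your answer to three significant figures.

V_out ≈ 4.41 V

The load sits in parallel with R_bot: R_bot‖R_L = (96.6 × 462) / (96.6 + 462) = 79.89 kΩ.
V_out = 35.3 × 79.89 / (560 + 79.89) = 35.3 × 79.89/639.9 = 4.41 V.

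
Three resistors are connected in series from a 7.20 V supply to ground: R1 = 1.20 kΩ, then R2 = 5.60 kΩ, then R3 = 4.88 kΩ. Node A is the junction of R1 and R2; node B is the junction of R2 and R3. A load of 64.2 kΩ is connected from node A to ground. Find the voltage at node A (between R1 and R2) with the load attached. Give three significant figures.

V ≈ 6.35 V

Below node A the series string R2+R3 = 10.48 kΩ sits in parallel with the 64.2 kΩ load: 9.009 kΩ.
V_A = 7.20 × 9.009/(1.20 + 9.009) = 6.35 V.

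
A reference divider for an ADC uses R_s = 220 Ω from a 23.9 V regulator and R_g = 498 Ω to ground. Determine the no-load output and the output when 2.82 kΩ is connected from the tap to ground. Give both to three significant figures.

Open-circuit: V = 23.9 × 498/(220 + 498) = 16.6 V.
With the load, R_g becomes R_g‖R_L = 423.3 Ω, so V = 23.9 × 423.3/643.3 = 15.7 V.

Unloaded: 16.6 V; loaded: 15.7 V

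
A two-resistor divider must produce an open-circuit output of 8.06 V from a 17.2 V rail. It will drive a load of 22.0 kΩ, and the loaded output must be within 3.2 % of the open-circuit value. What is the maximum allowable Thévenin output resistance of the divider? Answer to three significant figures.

Loading drop = R_th/(R_th + R_L) ≤ 0.0320, so R_th ≤ R_L · ε/(1−ε) = 22.0 kΩ × 0.0320/0.9680 = 727 Ω.

R_th ≤ 727 Ω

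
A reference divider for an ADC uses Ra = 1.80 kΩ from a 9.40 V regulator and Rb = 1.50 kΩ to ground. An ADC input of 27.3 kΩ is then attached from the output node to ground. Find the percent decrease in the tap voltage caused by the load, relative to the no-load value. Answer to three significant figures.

2.91 %

The divider's output (Thévenin) resistance is Ra‖Rb = 0.8182 kΩ.
Fractional drop under load = R_th/(R_th + R_L) = 0.8182 / (0.8182 + 27.3) = 0.02910.
So the output falls by 2.91 %.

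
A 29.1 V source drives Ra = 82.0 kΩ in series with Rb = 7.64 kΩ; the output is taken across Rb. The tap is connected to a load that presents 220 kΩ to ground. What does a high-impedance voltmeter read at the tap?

V_out ≈ 2.40 V

The load sits in parallel with Rb: Rb‖R_L = (7.64 × 220) / (7.64 + 220) = 7.384 kΩ.
V_out = 29.1 × 7.384 / (82.0 + 7.384) = 29.1 × 7.384/89.38 = 2.40 V.
(Unloaded it would have been 2.48 V.)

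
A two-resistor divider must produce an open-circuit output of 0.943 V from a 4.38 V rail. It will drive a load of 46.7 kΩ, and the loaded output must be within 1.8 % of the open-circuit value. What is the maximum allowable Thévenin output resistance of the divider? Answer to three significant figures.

R_th ≤ 856 Ω

Loading drop = R_th/(R_th + R_L) ≤ 0.0180, so R_th ≤ R_L · ε/(1−ε) = 46.7 kΩ × 0.0180/0.9820 = 856 Ω.
(Any R1, R2 with R2/(R1+R2) = 0.215 and R1‖R2 ≤ 856 Ω will meet the spec.)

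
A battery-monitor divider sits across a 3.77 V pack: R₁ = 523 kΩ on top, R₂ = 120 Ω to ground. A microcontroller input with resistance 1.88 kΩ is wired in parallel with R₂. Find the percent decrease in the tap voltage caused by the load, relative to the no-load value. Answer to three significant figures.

6.00 %

The divider's output (Thévenin) resistance is R₁‖R₂ = 120.0 Ω.
Fractional drop under load = R_th/(R_th + R_L) = 120.0 / (120.0 + 1880) = 0.05999.
So the output falls by 6.00 %.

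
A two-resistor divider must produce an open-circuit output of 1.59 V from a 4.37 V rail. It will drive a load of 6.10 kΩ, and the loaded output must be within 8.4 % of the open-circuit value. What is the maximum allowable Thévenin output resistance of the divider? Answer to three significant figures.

R_th ≤ 559 Ω

Loading drop = R_th/(R_th + R_L) ≤ 0.0840, so R_th ≤ R_L · ε/(1−ε) = 6.10 kΩ × 0.0840/0.9160 = 559 Ω.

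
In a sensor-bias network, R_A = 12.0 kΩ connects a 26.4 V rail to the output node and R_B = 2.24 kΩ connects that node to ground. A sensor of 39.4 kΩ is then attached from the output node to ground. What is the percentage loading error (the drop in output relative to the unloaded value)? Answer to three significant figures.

4.57 %

The divider's output (Thévenin) resistance is R_A‖R_B = 1.888 kΩ.
Fractional drop under load = R_th/(R_th + R_L) = 1.888 / (1.888 + 39.4) = 0.04572.
So the output falls by 4.57 %.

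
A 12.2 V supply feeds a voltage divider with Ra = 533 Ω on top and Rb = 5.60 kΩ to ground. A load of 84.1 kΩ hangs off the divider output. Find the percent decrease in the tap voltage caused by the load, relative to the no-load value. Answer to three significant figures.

The divider's output (Thévenin) resistance is Ra‖Rb = 486.7 Ω.
Fractional drop under load = R_th/(R_th + R_L) = 486.7 / (486.7 + 84100) = 0.005754.
So the output falls by 0.575 %.

0.575 %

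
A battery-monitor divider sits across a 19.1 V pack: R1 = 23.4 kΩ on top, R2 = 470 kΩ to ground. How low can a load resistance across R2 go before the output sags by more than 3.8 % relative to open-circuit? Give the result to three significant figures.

R_L(min) ≈ 564 kΩ

Output resistance R_th = R1‖R2 = (23.4 × 470)/493.4 = 22.29 kΩ.
The fractional drop is R_th/(R_th + R_L); requiring this ≤ 0.0380 gives R_L ≥ R_th(1/0.0380 − 1) = 22.29 × 25.32 = 564 kΩ.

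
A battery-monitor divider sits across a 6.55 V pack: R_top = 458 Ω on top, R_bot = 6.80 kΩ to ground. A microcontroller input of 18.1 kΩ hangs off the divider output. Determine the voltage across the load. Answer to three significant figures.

The load sits in parallel with R_bot: R_bot‖R_L = (6800 × 18100) / (6800 + 18100) = 4943 Ω.
V_out = 6.55 × 4943 / (458 + 4943) = 6.55 × 4943/5401 = 5.99 V.
(Unloaded it would have been 6.14 V.)

V_out ≈ 5.99 V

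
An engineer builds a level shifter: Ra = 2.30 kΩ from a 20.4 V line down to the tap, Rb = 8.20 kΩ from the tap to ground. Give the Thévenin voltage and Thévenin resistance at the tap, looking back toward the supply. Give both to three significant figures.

V_th is the open-circuit tap voltage: 20.4 × 8.20/(2.30 + 8.20) = 15.9 V.
With the supply zeroed, Ra and Rb appear in parallel from the tap: R_th = Ra‖Rb = (2.30 × 8.20)/10.50 = 1.80 kΩ.

V_th = 15.9 V, R_th = 1.80 kΩ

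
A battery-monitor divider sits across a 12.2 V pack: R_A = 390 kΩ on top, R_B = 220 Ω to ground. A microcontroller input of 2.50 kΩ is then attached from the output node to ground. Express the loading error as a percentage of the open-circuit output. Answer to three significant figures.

8.08 %

Unloaded V = 12.2 × 220/390200 = 0.0068782 V.
Loaded: R_B‖R_L = 202.2 Ω, giving V = 12.2 × 202.2/390200 = 0.0063221 V.
Drop = (0.0068782 − 0.0063221) / 0.0068782 = 8.08 %.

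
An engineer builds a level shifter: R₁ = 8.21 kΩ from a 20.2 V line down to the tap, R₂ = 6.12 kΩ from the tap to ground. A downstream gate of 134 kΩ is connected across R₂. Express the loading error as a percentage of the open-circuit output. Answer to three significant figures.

2.55 %

The divider's output (Thévenin) resistance is R₁‖R₂ = 3.506 kΩ.
Fractional drop under load = R_th/(R_th + R_L) = 3.506 / (3.506 + 134) = 0.02550.
So the output falls by 2.55 %.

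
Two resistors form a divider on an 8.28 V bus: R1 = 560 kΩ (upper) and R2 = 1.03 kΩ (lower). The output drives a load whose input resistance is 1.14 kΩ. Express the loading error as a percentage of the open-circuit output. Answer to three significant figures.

47.4 %

Unloaded V = 8.28 × 1.03/561.0 = 0.01520 V.
Loaded: R2‖R_L = 0.5411 kΩ, giving V = 8.28 × 0.5411/560.5 = 0.007993 V.
Drop = (0.01520 − 0.007993) / 0.01520 = 47.4 %.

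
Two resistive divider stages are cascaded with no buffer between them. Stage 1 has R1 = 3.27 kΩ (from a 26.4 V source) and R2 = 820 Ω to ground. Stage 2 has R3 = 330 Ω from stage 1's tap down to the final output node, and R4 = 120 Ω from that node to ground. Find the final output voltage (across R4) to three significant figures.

Stage 2 presents R3+R4 = 450.0 Ω as a load on stage 1's tap.
Stage 1's lower leg becomes R2‖(R3+R4) = 290.6 Ω, so V_mid = 26.4 × 290.6/3561 = 2.154 V.
Stage 2 is itself unloaded: V_out = V_mid × R4/(R3+R4) = 2.154 × 120/450.0 = 0.574 V.

V_out ≈ 0.574 V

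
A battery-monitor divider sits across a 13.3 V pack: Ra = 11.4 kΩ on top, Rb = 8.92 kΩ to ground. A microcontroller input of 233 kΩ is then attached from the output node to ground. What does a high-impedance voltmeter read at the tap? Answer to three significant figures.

V_out ≈ 5.72 V

The load sits in parallel with Rb: Rb‖R_L = (8.92 × 233) / (8.92 + 233) = 8.591 kΩ.
V_out = 13.3 × 8.591 / (11.4 + 8.591) = 13.3 × 8.591/19.99 = 5.72 V.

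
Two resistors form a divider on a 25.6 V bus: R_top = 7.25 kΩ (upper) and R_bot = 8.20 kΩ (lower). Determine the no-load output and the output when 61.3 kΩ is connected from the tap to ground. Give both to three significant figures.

Unloaded: 13.6 V; loaded: 12.8 V

Open-circuit: V = 25.6 × 8.20/(7.25 + 8.20) = 13.6 V.
With the load, R_bot becomes R_bot‖R_L = 7.233 kΩ, so V = 25.6 × 7.233/14.48 = 12.8 V.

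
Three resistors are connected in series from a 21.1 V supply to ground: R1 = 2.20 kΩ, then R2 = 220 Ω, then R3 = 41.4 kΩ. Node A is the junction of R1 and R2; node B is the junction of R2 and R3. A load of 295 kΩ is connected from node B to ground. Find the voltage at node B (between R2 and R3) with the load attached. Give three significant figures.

At node B, R3 is in parallel with the load: R3‖R_L = 36300 Ω.
Below node A the resistance is R2 + (R3‖R_L) = 36520 Ω, so V_A = 21.1 × 36520/38720 = 19.90 V.
Then V_B = V_A × (R3‖R_L)/(R2 + R3‖R_L) = 19.90 × 36300/36520 = 19.8 V.

V ≈ 19.8 V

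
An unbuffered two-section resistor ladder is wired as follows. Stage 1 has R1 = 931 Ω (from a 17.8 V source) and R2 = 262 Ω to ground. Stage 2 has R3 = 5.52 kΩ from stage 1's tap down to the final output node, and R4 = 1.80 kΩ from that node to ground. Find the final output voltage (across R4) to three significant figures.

V_out ≈ 0.935 V

Stage 2 presents R3+R4 = 7320 Ω as a load on stage 1's tap.
Stage 1's lower leg becomes R2‖(R3+R4) = 252.9 Ω, so V_mid = 17.8 × 252.9/1184 = 3.803 V.
Stage 2 is itself unloaded: V_out = V_mid × R4/(R3+R4) = 3.803 × 1800/7320 = 0.935 V.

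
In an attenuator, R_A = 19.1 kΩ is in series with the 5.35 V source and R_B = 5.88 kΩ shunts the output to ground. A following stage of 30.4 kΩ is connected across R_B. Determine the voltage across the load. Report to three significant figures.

The load sits in parallel with R_B: R_B‖R_L = (5.88 × 30.4) / (5.88 + 30.4) = 4.927 kΩ.
V_out = 5.35 × 4.927 / (19.1 + 4.927) = 5.35 × 4.927/24.03 = 1.10 V.

V_out ≈ 1.10 V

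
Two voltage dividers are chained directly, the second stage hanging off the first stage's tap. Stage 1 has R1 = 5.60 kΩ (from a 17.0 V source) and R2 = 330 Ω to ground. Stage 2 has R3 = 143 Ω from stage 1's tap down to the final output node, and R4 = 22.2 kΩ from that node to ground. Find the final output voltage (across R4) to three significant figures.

Stage 2 presents R3+R4 = 22340 Ω as a load on stage 1's tap.
Stage 1's lower leg becomes R2‖(R3+R4) = 325.2 Ω, so V_mid = 17.0 × 325.2/5925 = 0.9330 V.
Stage 2 is itself unloaded: V_out = V_mid × R4/(R3+R4) = 0.9330 × 22200/22340 = 0.927 V.

V_out ≈ 0.927 V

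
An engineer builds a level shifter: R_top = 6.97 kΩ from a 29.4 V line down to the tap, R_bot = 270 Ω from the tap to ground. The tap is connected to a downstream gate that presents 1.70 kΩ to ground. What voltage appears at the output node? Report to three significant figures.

The load sits in parallel with R_bot: R_bot‖R_L = (270 × 1700) / (270 + 1700) = 233.0 Ω.
V_out = 29.4 × 233.0 / (6970 + 233.0) = 29.4 × 233.0/7203 = 0.951 V.

V_out ≈ 0.951 V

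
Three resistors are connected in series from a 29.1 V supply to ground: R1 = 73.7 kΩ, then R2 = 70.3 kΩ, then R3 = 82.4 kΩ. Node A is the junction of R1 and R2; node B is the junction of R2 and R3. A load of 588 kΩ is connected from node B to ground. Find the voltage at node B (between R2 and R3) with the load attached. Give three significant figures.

At node B, R3 is in parallel with the load: R3‖R_L = 72.27 kΩ.
Below node A the resistance is R2 + (R3‖R_L) = 142.6 kΩ, so V_A = 29.1 × 142.6/216.3 = 19.18 V.
Then V_B = V_A × (R3‖R_L)/(R2 + R3‖R_L) = 19.18 × 72.27/142.6 = 9.72 V.

V ≈ 9.72 V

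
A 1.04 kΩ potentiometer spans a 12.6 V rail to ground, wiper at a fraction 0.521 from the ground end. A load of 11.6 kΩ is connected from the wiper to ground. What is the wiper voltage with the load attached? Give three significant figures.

V ≈ 6.42 V

The wiper splits the pot into (1−α)R = 498.2 Ω above and αR = 541.8 Ω below.
Lower section ‖ load = 517.7 Ω.
V_wiper = 12.6 × 517.7/(498.2 + 517.7) = 6.42 V.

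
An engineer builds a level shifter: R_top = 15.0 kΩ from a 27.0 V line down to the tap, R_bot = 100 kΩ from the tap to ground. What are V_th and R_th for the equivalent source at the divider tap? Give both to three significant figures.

V_th is the open-circuit tap voltage: 27.0 × 100/(15.0 + 100) = 23.5 V.
With the supply zeroed, R_top and R_bot appear in parallel from the tap: R_th = R_top‖R_bot = (15.0 × 100)/115.0 = 13.0 kΩ.

V_th = 23.5 V, R_th = 13.0 kΩ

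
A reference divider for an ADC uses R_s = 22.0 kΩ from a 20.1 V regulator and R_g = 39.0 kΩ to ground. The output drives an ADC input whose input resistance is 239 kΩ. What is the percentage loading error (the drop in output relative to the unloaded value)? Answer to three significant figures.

5.56 %

The divider's output (Thévenin) resistance is R_s‖R_g = 14.07 kΩ.
Fractional drop under load = R_th/(R_th + R_L) = 14.07 / (14.07 + 239) = 0.05558.
So the output falls by 5.56 %.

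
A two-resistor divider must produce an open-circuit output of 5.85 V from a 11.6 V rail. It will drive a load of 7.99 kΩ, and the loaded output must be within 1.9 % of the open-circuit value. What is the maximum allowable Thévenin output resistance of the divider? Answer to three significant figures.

Loading drop = R_th/(R_th + R_L) ≤ 0.0190, so R_th ≤ R_L · ε/(1−ε) = 7.99 kΩ × 0.0190/0.9810 = 155 Ω.

R_th ≤ 155 Ω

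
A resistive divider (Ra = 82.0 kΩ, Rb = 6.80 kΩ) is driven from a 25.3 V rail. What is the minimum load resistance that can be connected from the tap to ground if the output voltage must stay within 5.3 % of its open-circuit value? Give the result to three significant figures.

R_L(min) ≈ 112 kΩ

Output resistance R_th = Ra‖Rb = (82.0 × 6.80)/88.80 = 6.279 kΩ.
The fractional drop is R_th/(R_th + R_L); requiring this ≤ 0.0530 gives R_L ≥ R_th(1/0.0530 − 1) = 6.279 × 17.87 = 112 kΩ.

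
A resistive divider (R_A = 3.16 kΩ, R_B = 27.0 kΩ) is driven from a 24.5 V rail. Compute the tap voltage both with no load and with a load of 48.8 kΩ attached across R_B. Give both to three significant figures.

Unloaded: 21.9 V; loaded: 20.7 V

Open-circuit: V = 24.5 × 27.0/(3.16 + 27.0) = 21.9 V.
With the load, R_B becomes R_B‖R_L = 17.38 kΩ, so V = 24.5 × 17.38/20.54 = 20.7 V.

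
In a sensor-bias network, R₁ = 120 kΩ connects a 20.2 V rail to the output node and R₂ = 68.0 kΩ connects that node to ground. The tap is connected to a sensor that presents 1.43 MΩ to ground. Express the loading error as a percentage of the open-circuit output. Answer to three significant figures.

2.95 %

The divider's output (Thévenin) resistance is R₁‖R₂ = 43.40 kΩ.
Fractional drop under load = R_th/(R_th + R_L) = 43.40 / (43.40 + 1430) = 0.02946.
So the output falls by 2.95 %.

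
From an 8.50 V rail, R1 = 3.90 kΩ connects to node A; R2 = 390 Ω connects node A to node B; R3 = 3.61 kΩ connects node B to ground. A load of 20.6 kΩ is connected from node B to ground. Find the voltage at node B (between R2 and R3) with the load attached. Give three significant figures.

V ≈ 3.55 V

At node B, R3 is in parallel with the load: R3‖R_L = 3072 Ω.
Below node A the resistance is R2 + (R3‖R_L) = 3462 Ω, so V_A = 8.50 × 3462/7362 = 3.997 V.
Then V_B = V_A × (R3‖R_L)/(R2 + R3‖R_L) = 3.997 × 3072/3462 = 3.55 V.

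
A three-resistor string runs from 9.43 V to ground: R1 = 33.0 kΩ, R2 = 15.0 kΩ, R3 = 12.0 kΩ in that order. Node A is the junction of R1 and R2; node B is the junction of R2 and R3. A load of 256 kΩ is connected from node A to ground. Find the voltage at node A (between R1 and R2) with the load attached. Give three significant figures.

Below node A the series string R2+R3 = 27.00 kΩ sits in parallel with the 256 kΩ load: 24.42 kΩ.
V_A = 9.43 × 24.42/(33.0 + 24.42) = 4.01 V.

V ≈ 4.01 V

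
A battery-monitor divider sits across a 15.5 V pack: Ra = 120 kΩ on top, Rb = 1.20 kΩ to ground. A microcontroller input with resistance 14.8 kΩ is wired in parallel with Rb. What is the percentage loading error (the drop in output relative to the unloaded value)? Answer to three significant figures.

The divider's output (Thévenin) resistance is Ra‖Rb = 1.188 kΩ.
Fractional drop under load = R_th/(R_th + R_L) = 1.188 / (1.188 + 14.8) = 0.07431.
So the output falls by 7.43 %.

7.43 %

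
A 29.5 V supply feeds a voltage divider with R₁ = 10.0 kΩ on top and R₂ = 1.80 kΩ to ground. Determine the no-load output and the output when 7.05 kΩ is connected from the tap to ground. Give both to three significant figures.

Open-circuit: V = 29.5 × 1.80/(10.0 + 1.80) = 4.50 V.
With the load, R₂ becomes R₂‖R_L = 1.434 kΩ, so V = 29.5 × 1.434/11.43 = 3.70 V.

Unloaded: 4.50 V; loaded: 3.70 V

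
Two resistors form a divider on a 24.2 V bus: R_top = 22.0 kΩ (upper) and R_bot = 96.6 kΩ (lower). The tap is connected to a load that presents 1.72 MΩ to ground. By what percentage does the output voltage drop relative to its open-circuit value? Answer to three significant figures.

The divider's output (Thévenin) resistance is R_top‖R_bot = 17.92 kΩ.
Fractional drop under load = R_th/(R_th + R_L) = 17.92 / (17.92 + 1720) = 0.01031.
So the output falls by 1.03 %.

1.03 %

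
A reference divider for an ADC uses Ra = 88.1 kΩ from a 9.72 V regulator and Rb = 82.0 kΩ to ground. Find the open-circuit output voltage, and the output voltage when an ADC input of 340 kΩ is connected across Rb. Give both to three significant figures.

Unloaded: 4.69 V; loaded: 4.17 V

Open-circuit: V = 9.72 × 82.0/(88.1 + 82.0) = 4.69 V.
With the load, Rb becomes Rb‖R_L = 66.07 kΩ, so V = 9.72 × 66.07/154.2 = 4.17 V.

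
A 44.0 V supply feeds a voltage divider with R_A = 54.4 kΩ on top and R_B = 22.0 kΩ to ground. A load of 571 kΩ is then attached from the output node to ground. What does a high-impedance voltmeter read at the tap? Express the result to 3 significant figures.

The load sits in parallel with R_B: R_B‖R_L = (22.0 × 571) / (22.0 + 571) = 21.18 kΩ.
V_out = 44.0 × 21.18 / (54.4 + 21.18) = 44.0 × 21.18/75.58 = 12.3 V.

V_out ≈ 12.3 V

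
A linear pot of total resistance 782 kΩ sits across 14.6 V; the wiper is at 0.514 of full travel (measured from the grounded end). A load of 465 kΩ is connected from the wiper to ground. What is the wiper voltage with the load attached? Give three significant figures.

V ≈ 5.28 V

The wiper splits the pot into (1−α)R = 380.1 kΩ above and αR = 401.9 kΩ below.
Lower section ‖ load = 215.6 kΩ.
V_wiper = 14.6 × 215.6/(380.1 + 215.6) = 5.28 V.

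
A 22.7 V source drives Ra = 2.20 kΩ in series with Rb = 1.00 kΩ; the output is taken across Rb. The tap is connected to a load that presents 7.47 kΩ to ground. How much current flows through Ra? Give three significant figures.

Rb‖R_L = 0.8819 kΩ, so the source sees Ra + Rb‖R_L = 3.082 kΩ.
I = 22.7 V / 3.082 kΩ = 7.37 mA.

I ≈ 7.37 mA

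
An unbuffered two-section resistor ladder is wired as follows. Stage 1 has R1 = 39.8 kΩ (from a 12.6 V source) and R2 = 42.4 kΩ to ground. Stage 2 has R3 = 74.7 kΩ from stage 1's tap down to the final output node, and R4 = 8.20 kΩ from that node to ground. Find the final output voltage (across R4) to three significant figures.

Stage 2 presents R3+R4 = 82.90 kΩ as a load on stage 1's tap.
Stage 1's lower leg becomes R2‖(R3+R4) = 28.05 kΩ, so V_mid = 12.6 × 28.05/67.85 = 5.209 V.
Stage 2 is itself unloaded: V_out = V_mid × R4/(R3+R4) = 5.209 × 8.20/82.90 = 0.515 V.

V_out ≈ 0.515 V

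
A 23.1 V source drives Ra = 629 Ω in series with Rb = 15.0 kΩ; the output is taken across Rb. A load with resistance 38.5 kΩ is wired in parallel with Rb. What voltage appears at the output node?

V_out ≈ 21.8 V

The load sits in parallel with Rb: Rb‖R_L = (15000 × 38500) / (15000 + 38500) = 10790 Ω.
V_out = 23.1 × 10790 / (629 + 10790) = 23.1 × 10790/11420 = 21.8 V.
(Unloaded it would have been 22.2 V.)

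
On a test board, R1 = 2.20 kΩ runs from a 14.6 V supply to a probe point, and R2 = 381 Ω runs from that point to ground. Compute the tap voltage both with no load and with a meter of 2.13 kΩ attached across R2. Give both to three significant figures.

Open-circuit: V = 14.6 × 381/(2200 + 381) = 2.16 V.
With the load, R2 becomes R2‖R_L = 323.2 Ω, so V = 14.6 × 323.2/2523 = 1.87 V.

Unloaded: 2.16 V; loaded: 1.87 V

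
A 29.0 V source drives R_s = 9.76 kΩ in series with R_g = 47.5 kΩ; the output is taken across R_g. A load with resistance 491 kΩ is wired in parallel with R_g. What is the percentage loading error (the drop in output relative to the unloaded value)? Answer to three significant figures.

The divider's output (Thévenin) resistance is R_s‖R_g = 8.096 kΩ.
Fractional drop under load = R_th/(R_th + R_L) = 8.096 / (8.096 + 491) = 0.01622.
So the output falls by 1.62 %.

1.62 %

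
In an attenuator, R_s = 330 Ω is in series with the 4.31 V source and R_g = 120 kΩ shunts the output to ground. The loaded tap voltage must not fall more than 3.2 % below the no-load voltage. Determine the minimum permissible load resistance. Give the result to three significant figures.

R_L(min) ≈ 9.96 kΩ

Output resistance R_th = R_s‖R_g = (330 × 120000)/120300 = 329.1 Ω.
The fractional drop is R_th/(R_th + R_L); requiring this ≤ 0.0320 gives R_L ≥ R_th(1/0.0320 − 1) = 329.1 × 30.25 = 9.96 kΩ.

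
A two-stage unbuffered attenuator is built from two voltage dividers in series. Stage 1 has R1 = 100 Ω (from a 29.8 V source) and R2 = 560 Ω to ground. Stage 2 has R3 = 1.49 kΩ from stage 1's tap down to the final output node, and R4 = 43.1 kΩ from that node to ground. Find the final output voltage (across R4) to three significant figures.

Stage 2 presents R3+R4 = 44590 Ω as a load on stage 1's tap.
Stage 1's lower leg becomes R2‖(R3+R4) = 553.1 Ω, so V_mid = 29.8 × 553.1/653.1 = 25.24 V.
Stage 2 is itself unloaded: V_out = V_mid × R4/(R3+R4) = 25.24 × 43100/44590 = 24.4 V.

V_out ≈ 24.4 V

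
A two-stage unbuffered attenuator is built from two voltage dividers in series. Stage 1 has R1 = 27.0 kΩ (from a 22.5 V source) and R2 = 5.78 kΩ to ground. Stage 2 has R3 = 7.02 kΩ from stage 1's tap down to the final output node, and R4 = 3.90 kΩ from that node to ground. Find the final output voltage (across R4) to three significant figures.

Stage 2 presents R3+R4 = 10.92 kΩ as a load on stage 1's tap.
Stage 1's lower leg becomes R2‖(R3+R4) = 3.779 kΩ, so V_mid = 22.5 × 3.779/30.78 = 2.763 V.
Stage 2 is itself unloaded: V_out = V_mid × R4/(R3+R4) = 2.763 × 3.90/10.92 = 0.987 V.

V_out ≈ 0.987 V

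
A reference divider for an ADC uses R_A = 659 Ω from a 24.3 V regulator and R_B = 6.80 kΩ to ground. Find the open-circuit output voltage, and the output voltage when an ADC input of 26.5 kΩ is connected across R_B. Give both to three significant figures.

Unloaded: 22.2 V; loaded: 21.7 V

Open-circuit: V = 24.3 × 6800/(659 + 6800) = 22.2 V.
With the load, R_B becomes R_B‖R_L = 5411 Ω, so V = 24.3 × 5411/6070 = 21.7 V.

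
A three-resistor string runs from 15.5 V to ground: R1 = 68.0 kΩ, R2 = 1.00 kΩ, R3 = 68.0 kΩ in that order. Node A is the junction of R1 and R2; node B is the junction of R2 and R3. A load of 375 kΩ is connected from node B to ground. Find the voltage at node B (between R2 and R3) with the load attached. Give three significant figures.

V ≈ 7.05 V

At node B, R3 is in parallel with the load: R3‖R_L = 57.56 kΩ.
Below node A the resistance is R2 + (R3‖R_L) = 58.56 kΩ, so V_A = 15.5 × 58.56/126.6 = 7.172 V.
Then V_B = V_A × (R3‖R_L)/(R2 + R3‖R_L) = 7.172 × 57.56/58.56 = 7.05 V.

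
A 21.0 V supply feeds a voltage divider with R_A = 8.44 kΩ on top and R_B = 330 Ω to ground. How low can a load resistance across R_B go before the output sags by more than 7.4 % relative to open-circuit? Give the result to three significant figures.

Output resistance R_th = R_A‖R_B = (8440 × 330)/8770 = 317.6 Ω.
The fractional drop is R_th/(R_th + R_L); requiring this ≤ 0.0740 gives R_L ≥ R_th(1/0.0740 − 1) = 317.6 × 12.51 = 3.97 kΩ.

R_L(min) ≈ 3.97 kΩ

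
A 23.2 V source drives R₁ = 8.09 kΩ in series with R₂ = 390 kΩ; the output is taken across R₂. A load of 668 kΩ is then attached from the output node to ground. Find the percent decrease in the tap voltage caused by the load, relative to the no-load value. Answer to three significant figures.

The divider's output (Thévenin) resistance is R₁‖R₂ = 7.926 kΩ.
Fractional drop under load = R_th/(R_th + R_L) = 7.926 / (7.926 + 668) = 0.01173.
So the output falls by 1.17 %.

1.17 %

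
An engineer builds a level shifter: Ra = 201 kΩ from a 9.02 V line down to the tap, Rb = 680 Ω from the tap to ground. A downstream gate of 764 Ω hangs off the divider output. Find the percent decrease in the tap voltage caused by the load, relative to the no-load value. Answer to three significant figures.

47.0 %

Unloaded V = 9.02 × 680/201700 = 0.03041 V.
Loaded: Rb‖R_L = 359.8 Ω, giving V = 9.02 × 359.8/201400 = 0.01612 V.
Drop = (0.03041 − 0.01612) / 0.03041 = 47.0 %.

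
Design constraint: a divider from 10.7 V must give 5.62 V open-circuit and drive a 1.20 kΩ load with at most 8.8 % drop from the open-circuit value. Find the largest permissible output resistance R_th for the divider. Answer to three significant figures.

R_th ≤ 116 Ω

Loading drop = R_th/(R_th + R_L) ≤ 0.0880, so R_th ≤ R_L · ε/(1−ε) = 1.20 kΩ × 0.0880/0.9120 = 116 Ω.
(Any R1, R2 with R2/(R1+R2) = 0.525 and R1‖R2 ≤ 116 Ω will meet the spec.)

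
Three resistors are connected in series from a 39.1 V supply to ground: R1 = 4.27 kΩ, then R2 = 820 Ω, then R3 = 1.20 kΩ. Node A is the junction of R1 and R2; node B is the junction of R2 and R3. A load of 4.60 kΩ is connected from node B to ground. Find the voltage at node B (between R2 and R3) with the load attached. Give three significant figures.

V ≈ 6.16 V

At node B, R3 is in parallel with the load: R3‖R_L = 951.7 Ω.
Below node A the resistance is R2 + (R3‖R_L) = 1772 Ω, so V_A = 39.1 × 1772/6042 = 11.47 V.
Then V_B = V_A × (R3‖R_L)/(R2 + R3‖R_L) = 11.47 × 951.7/1772 = 6.16 V.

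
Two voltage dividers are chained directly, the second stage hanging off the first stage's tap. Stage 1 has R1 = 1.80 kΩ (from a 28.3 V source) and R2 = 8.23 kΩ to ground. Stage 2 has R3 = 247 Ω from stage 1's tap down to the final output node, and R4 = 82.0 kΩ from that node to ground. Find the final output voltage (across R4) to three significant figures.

Stage 2 presents R3+R4 = 82250 Ω as a load on stage 1's tap.
Stage 1's lower leg becomes R2‖(R3+R4) = 7481 Ω, so V_mid = 28.3 × 7481/9281 = 22.81 V.
Stage 2 is itself unloaded: V_out = V_mid × R4/(R3+R4) = 22.81 × 82000/82250 = 22.7 V.

V_out ≈ 22.7 V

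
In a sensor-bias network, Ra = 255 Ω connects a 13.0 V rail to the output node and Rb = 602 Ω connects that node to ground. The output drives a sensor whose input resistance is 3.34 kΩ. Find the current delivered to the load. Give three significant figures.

Rb‖R_L = 510.1 Ω; V_out = 13.0 × 510.1/765.1 = 8.667 V.
I_L = V_out / R_L = 8.667 / 3.34 kΩ = 2.59 mA.

I_L ≈ 2.59 mA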